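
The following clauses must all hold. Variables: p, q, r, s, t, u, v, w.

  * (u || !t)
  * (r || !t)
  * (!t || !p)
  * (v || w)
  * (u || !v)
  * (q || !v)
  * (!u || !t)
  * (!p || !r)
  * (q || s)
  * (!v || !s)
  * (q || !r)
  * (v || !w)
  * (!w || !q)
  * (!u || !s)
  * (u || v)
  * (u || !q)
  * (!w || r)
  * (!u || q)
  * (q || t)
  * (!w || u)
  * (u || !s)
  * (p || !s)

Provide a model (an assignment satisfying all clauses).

p = 1  q = 1  r = 0  s = 0  t = 0  u = 1  v = 1  w = 0

Check each clause:
  1. (!t || u) — !t is true.
  2. (!t || r) — !t is true.
  3. (!p || !t) — !t is true.
  4. (w || v) — v is true.
  5. (u || !v) — u is true.
  6. (q || !v) — q is true.
  7. (!t || !u) — !t is true.
  8. (!p || !r) — !r is true.
  9. (q || s) — q is true.
  10. (!v || !s) — !s is true.
  11. (q || !r) — q is true.
  12. (v || !w) — !w is true.
  13. (!q || !w) — !w is true.
  14. (!u || !s) — !s is true.
  15. (v || u) — u is true.
  16. (!q || u) — u is true.
  17. (!w || r) — !w is true.
  18. (q || !u) — q is true.
  19. (t || q) — q is true.
  20. (!w || u) — !w is true.
  21. (u || !s) — !s is true.
  22. (!s || p) — p is true.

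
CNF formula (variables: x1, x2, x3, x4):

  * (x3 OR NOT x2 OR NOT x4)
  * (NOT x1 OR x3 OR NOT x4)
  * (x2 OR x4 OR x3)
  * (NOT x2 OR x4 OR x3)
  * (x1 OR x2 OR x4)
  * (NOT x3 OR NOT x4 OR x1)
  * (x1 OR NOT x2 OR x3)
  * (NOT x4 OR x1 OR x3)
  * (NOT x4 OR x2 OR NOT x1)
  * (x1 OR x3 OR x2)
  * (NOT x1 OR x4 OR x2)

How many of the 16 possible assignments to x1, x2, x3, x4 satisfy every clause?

The models are:
  x1=0 x2=1 x3=1 x4=0
  x1=1 x2=1 x3=1 x4=0
  x1=1 x2=1 x3=1 x4=1
Count: 3.

3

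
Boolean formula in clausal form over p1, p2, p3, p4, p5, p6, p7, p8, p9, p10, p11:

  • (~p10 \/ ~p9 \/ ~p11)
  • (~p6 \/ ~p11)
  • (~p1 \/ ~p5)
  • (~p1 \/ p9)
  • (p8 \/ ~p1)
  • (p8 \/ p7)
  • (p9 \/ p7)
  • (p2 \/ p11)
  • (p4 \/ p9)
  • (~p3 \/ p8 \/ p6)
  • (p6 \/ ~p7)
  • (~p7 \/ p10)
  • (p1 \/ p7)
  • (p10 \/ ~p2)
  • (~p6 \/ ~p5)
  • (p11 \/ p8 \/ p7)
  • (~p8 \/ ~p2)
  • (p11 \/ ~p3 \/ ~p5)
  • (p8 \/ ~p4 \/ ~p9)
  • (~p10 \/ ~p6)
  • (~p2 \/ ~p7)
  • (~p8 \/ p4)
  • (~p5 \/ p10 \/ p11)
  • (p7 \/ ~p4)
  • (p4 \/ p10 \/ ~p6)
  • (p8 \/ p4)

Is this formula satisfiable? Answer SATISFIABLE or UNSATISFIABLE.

UNSATISFIABLE

p7 = True:
  propagation gives p6=True, p11=False, p2=True; an empty clause results — contradiction.
p7 = False:
  propagation gives p8=True, p9=True, p1=True, p5=False; an empty clause results — contradiction.
Every branch closes, so no satisfying assignment exists.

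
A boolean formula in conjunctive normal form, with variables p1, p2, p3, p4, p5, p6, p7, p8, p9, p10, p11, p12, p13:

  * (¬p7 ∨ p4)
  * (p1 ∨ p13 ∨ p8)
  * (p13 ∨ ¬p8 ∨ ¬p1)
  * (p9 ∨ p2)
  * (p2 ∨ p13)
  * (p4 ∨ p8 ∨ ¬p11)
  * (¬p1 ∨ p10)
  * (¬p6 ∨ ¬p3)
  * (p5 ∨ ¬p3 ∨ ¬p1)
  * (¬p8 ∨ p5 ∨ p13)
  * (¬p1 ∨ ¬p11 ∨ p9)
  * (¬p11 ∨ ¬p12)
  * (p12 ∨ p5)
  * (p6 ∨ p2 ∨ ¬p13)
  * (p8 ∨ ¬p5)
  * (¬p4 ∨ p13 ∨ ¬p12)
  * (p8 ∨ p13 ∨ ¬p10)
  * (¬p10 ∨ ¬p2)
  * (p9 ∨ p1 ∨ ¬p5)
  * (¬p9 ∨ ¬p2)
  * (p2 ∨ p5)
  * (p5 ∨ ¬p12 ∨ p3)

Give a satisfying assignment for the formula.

p1 = False, p2 = False, p3 = False, p4 = False, p5 = True, p6 = True, p7 = False, p8 = True, p9 = True, p10 = False, p11 = False, p12 = True, p13 = True

Check each clause:
  1. (p4 ∨ ¬p7) — ¬p7 is true.
  2. (p13 ∨ p1 ∨ p8) — p8 is true.
  3. (¬p8 ∨ ¬p1 ∨ p13) — p13 is true.
  4. (p2 ∨ p9) — p9 is true.
  5. (p2 ∨ p13) — p13 is true.
  6. (p8 ∨ p4 ∨ ¬p11) — p8 is true.
  7. (¬p1 ∨ p10) — ¬p1 is true.
  8. (¬p6 ∨ ¬p3) — ¬p3 is true.
  9. (p5 ∨ ¬p3 ∨ ¬p1) — p5 is true.
  10. (¬p8 ∨ p13 ∨ p5) — p13 is true.
  11. (¬p11 ∨ ¬p1 ∨ p9) — p9 is true.
  12. (¬p11 ∨ ¬p12) — ¬p11 is true.
  13. (p5 ∨ p12) — p12 is true.
  14. (¬p13 ∨ p2 ∨ p6) — p6 is true.
  15. (¬p5 ∨ p8) — p8 is true.
  16. (¬p12 ∨ ¬p4 ∨ p13) — ¬p4 is true.
  17. (p13 ∨ p8 ∨ ¬p10) — p8 is true.
  18. (¬p10 ∨ ¬p2) — ¬p10 is true.
  19. (p1 ∨ p9 ∨ ¬p5) — p9 is true.
  20. (¬p9 ∨ ¬p2) — ¬p2 is true.
  21. (p2 ∨ p5) — p5 is true.
  22. (p3 ∨ ¬p12 ∨ p5) — p5 is true.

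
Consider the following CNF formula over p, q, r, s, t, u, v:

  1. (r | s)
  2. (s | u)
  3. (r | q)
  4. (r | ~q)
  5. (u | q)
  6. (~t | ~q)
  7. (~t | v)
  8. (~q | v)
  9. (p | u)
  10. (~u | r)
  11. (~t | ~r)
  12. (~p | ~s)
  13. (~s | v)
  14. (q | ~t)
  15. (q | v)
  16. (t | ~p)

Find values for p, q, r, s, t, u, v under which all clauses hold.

p=F, q=T, r=T, s=F, t=F, u=T, v=T

Pure literal: v appears only positively; assign v = True.
Branch on p: take p = False.
  then u is forced to True.
  then r is forced to True.
  then t is forced to False.
q, s are now unconstrained; take q = True, s = False.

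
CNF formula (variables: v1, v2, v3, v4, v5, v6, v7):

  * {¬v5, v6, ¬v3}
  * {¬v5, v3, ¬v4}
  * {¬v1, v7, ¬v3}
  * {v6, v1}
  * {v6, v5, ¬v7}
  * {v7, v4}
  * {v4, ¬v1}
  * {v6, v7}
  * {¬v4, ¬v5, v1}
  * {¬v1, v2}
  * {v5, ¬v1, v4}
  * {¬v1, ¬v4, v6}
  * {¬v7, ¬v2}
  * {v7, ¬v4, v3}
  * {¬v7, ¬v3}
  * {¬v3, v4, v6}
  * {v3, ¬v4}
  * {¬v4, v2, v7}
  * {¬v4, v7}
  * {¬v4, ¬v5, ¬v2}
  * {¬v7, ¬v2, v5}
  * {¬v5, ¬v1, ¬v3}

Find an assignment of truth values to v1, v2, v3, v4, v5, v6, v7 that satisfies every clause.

v1 = False  v2 = False  v3 = False  v4 = False  v5 = True  v6 = True  v7 = True

v6 occurs only positively in the remaining clauses — set v6 = True.
Branch on v1: take v1 = False.
Try v2 = False.
Try v3 = False.
  then v4 is forced to False.
  then v7 is forced to True.
v5 is now unconstrained; take v5 = True.
Every clause has at least one true literal under this assignment.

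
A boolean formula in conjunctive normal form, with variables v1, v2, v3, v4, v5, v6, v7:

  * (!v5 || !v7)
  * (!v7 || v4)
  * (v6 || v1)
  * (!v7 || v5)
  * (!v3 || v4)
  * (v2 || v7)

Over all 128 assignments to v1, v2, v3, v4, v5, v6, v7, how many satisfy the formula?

18

Split on v7, then v4.
  v7=1, v4=1: a clause becomes empty — 0.
  v7=1, v4=0: a clause becomes empty — 0.
  v7=0, v4=1: v3, v5 free; 3 ways for (v1,v2,v6) × 2^2 = 12.
  v7=0, v4=0: v5 free; 3 ways for (v1,v2,v3,v6) × 2^1 = 6.
Total: 0 + 0 + 12 + 6 = 18.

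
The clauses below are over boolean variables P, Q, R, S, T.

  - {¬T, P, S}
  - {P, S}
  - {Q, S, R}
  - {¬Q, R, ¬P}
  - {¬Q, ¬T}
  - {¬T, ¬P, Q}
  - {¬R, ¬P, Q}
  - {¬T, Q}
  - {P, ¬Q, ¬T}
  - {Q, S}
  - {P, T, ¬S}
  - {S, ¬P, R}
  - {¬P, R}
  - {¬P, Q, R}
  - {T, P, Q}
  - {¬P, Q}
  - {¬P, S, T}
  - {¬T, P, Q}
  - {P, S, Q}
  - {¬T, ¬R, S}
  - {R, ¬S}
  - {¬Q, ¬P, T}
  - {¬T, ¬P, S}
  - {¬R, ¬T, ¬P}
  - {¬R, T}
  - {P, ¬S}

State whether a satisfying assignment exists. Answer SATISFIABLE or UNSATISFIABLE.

UNSATISFIABLE

P = True:
  propagation gives R=True, Q=True, T=False; an empty clause results — contradiction.
P = False:
  propagation gives S=True; an empty clause results — contradiction.
Every branch closes, so no satisfying assignment exists.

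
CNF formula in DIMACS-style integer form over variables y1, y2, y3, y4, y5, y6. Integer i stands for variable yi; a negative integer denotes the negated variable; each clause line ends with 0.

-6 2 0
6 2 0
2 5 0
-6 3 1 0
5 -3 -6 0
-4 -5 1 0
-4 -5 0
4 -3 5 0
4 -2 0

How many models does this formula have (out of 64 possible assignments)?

5

Satisfying assignments:
  y1=0 y2=1 y3=0 y4=1 y5=0 y6=0
  y1=0 y2=1 y3=1 y4=1 y5=0 y6=0
  y1=1 y2=1 y3=0 y4=1 y5=0 y6=0
  y1=1 y2=1 y3=0 y4=1 y5=0 y6=1
  y1=1 y2=1 y3=1 y4=1 y5=0 y6=0
Count: 5.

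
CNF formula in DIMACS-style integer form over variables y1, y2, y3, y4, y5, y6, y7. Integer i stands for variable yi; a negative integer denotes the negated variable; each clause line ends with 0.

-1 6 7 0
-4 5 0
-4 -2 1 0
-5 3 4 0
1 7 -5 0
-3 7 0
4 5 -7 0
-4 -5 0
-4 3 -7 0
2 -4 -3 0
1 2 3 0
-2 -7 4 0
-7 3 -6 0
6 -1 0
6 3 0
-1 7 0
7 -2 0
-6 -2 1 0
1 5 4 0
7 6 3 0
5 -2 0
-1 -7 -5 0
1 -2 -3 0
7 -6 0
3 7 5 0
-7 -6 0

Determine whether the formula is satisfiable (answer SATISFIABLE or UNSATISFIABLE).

SATISFIABLE

Try y1 = False.
For the remaining variables, y2 = False, y3 = True, y4 = False, y5 = True, y6 = False, y7 = True works.
Every clause has at least one true literal under this assignment.
So y1 = F, y2 = F, y3 = T, y4 = F, y5 = T, y6 = F, y7 = T is a satisfying assignment.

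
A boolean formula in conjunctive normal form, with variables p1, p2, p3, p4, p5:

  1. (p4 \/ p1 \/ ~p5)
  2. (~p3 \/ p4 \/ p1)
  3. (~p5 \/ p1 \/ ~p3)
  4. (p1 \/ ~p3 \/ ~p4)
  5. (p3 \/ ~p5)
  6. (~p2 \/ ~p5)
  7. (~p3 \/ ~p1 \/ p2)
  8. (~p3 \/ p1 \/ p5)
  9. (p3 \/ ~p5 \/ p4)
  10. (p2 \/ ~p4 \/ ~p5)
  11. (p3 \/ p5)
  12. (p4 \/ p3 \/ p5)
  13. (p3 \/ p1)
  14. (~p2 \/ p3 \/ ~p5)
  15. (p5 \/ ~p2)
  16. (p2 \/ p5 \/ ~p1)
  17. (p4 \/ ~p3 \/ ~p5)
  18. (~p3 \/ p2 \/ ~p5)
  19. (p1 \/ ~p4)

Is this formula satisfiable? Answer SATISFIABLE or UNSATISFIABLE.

UNSATISFIABLE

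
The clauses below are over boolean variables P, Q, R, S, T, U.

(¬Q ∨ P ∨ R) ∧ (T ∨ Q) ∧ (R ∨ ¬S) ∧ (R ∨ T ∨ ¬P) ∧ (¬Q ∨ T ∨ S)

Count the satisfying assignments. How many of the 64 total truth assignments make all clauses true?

Split on Q, then R.
  Q=1, R=1: P, U free; 3 ways for (S,T) × 2^2 = 12.
  Q=1, R=0: remaining (P,S,T,U) ∈ {(1,0,1,0); (1,0,1,1)} — 2.
  Q=0, R=1: forces T=1; P, S, U free → 2^3 = 8.
  Q=0, R=0: remaining (P,S,T,U) ∈ {(0,0,1,0); (0,0,1,1); (1,0,1,0); (1,0,1,1)} — 4.
Total: 12 + 2 + 8 + 4 = 26.

26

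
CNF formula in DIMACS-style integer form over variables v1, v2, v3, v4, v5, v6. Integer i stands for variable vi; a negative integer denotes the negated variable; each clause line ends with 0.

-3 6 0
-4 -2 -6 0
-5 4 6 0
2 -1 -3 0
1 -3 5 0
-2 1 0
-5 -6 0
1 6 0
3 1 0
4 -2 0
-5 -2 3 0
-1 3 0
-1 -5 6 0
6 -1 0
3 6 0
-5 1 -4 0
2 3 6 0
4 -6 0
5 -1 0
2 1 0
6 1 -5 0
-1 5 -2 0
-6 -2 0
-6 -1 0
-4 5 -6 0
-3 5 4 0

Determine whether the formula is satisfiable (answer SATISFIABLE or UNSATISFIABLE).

v1 = True:
  propagation gives v3=True, v6=True; an empty clause results — contradiction.
v1 = False:
  propagation gives v2=False; an empty clause results — contradiction.
Every branch closes, so no satisfying assignment exists.

UNSATISFIABLE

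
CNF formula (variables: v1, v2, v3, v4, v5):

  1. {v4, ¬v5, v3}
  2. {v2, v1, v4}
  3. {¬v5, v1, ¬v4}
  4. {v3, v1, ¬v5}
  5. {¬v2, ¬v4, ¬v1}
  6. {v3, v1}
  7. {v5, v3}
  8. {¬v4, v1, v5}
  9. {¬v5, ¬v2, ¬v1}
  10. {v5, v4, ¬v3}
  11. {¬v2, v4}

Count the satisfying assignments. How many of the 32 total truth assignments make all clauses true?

Satisfying assignments:
  v1=1 v2=0 v3=0 v4=1 v5=1
  v1=1 v2=0 v3=1 v4=0 v5=1
  v1=1 v2=0 v3=1 v4=1 v5=0
  v1=1 v2=0 v3=1 v4=1 v5=1
That's 4 in total.

4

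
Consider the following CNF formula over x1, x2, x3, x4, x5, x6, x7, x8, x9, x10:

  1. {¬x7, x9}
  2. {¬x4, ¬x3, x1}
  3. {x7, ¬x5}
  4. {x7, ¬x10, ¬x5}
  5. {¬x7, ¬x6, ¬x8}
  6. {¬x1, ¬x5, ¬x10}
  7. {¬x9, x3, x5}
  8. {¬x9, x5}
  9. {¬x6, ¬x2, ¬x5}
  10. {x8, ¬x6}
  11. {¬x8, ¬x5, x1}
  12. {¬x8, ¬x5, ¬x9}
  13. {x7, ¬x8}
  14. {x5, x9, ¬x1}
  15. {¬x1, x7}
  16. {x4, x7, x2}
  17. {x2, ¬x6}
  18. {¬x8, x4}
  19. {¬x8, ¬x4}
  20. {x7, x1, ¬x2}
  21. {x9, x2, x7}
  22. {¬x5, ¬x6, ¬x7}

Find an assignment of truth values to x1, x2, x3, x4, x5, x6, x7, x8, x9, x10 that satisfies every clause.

x1=0, x2=1, x3=1, x4=0, x5=1, x6=0, x7=1, x8=0, x9=1, x10=1

x6 occurs only negated in the remaining clauses — set x6 = False.
Branch on x1: take x1 = False.
The remaining clauses are satisfied by x2 = True, x3 = True, x4 = False, x5 = True, x7 = True, x8 = False, x9 = True, x10 = True.
Every clause has at least one true literal under this assignment.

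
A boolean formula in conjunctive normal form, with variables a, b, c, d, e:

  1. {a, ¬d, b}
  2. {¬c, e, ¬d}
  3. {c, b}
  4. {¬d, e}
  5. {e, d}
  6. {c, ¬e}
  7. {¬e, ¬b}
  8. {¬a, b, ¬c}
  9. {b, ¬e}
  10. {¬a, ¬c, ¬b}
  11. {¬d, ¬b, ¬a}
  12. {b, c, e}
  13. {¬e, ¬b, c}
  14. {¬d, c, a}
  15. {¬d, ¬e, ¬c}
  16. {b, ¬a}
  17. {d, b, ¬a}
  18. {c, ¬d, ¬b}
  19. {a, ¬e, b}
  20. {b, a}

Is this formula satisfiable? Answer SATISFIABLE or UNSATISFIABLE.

b = True:
  propagation gives e=False, d=False; an empty clause results — contradiction.
b = False:
  propagation gives c=True, a=False; an empty clause results — contradiction.
Every branch closes, so no satisfying assignment exists.

UNSATISFIABLE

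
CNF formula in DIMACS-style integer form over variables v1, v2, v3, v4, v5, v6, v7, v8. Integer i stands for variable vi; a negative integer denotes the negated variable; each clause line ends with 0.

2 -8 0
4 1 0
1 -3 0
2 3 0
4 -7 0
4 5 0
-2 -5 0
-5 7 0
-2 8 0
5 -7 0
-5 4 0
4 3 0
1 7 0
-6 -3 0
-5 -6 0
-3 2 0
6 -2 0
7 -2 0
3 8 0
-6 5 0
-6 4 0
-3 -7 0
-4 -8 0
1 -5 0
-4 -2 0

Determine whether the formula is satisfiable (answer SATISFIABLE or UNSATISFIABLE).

UNSATISFIABLE

v2 = True:
  propagation gives v5=False, v4=True; an empty clause results — contradiction.
v2 = False:
  propagation gives v8=False, v3=True; an empty clause results — contradiction.
Every branch closes, so no satisfying assignment exists.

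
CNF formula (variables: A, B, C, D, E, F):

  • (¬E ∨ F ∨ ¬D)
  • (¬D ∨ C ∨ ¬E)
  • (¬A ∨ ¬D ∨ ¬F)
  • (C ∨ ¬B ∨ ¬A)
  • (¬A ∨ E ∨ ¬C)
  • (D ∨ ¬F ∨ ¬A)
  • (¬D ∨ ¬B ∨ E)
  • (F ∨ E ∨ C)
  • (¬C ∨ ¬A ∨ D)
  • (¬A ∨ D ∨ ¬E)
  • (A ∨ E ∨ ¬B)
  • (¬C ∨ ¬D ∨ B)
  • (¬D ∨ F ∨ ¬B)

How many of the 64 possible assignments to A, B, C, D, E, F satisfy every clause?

Split on D, then A.
  D=1, A=1: a clause becomes empty — 0.
  D=1, A=0: remaining (B,C,E,F) ∈ {(0,0,0,1); (1,1,1,1)} — 2.
  D=0, A=1: a clause becomes empty — 0.
  D=0, A=0: 11 of the 16 assignments to (B,C,E,F) work.
Total: 0 + 2 + 0 + 11 = 13.

13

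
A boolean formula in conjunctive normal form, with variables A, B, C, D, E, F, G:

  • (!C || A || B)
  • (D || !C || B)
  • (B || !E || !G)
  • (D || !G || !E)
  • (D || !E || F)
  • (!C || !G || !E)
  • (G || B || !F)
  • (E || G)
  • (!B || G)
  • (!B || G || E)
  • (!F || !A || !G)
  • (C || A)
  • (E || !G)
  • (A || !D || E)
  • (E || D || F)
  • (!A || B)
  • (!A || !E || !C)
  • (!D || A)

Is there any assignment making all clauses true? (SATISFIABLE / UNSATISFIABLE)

Branch on A: take A = True.
  then B is forced to True.
  then G is forced to True.
  then F is forced to False.
  then E is forced to True.
  then D is forced to True.
  then C is forced to False.
Every clause has at least one true literal under this assignment.
So A=T, B=T, C=F, D=T, E=T, F=F, G=T is a satisfying assignment.

SATISFIABLE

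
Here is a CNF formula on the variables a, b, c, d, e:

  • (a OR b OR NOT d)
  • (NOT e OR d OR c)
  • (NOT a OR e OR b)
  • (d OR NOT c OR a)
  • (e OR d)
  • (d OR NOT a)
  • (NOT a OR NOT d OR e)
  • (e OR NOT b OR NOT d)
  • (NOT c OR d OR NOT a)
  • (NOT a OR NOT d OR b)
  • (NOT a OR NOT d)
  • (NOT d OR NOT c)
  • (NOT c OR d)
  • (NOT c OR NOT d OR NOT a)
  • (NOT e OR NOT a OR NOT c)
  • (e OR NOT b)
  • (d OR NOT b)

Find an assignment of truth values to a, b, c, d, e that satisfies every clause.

a=0  b=1  c=0  d=1  e=1

Try a = False.
Branch on b: take b = True.
  then e is forced to True.
  then d is forced to True.
  then c is forced to False.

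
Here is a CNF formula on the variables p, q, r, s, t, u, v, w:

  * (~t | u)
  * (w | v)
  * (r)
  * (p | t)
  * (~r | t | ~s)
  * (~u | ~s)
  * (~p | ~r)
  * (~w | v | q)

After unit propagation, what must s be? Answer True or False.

(r) is a unit clause: r = True.
In (~p | ~r), ~r is now false; ~p must hold, so p = False.
(t | p) with p = False leaves only t, so t = True.
(~t | u) with t = True leaves only u, so u = True.
(~s | ~u) with u = True leaves only ~s, so s = False.

False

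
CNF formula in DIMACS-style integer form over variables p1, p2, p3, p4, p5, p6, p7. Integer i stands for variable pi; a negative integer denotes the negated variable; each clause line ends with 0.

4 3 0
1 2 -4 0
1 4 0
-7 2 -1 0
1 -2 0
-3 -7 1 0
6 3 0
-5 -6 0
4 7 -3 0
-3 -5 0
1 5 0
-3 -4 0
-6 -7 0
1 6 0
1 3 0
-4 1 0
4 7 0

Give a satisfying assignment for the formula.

p1=T  p2=F  p3=F  p4=T  p5=F  p6=T  p7=F

Check each clause:
  1. (p3 \/ p4) — p4 is true.
  2. (~p4 \/ p2 \/ p1) — p1 is true.
  3. (p4 \/ p1) — p1 is true.
  4. (p2 \/ ~p1 \/ ~p7) — ~p7 is true.
  5. (~p2 \/ p1) — p1 is true.
  6. (~p7 \/ p1 \/ ~p3) — p1 is true.
  7. (p6 \/ p3) — p6 is true.
  8. (~p5 \/ ~p6) — ~p5 is true.
  9. (p4 \/ p7 \/ ~p3) — p4 is true.
  10. (~p5 \/ ~p3) — ~p5 is true.
  11. (p5 \/ p1) — p1 is true.
  12. (~p4 \/ ~p3) — ~p3 is true.
  13. (~p7 \/ ~p6) — ~p7 is true.
  14. (p1 \/ p6) — p1 is true.
  15. (p3 \/ p1) — p1 is true.
  16. (~p4 \/ p1) — p1 is true.
  17. (p7 \/ p4) — p4 is true.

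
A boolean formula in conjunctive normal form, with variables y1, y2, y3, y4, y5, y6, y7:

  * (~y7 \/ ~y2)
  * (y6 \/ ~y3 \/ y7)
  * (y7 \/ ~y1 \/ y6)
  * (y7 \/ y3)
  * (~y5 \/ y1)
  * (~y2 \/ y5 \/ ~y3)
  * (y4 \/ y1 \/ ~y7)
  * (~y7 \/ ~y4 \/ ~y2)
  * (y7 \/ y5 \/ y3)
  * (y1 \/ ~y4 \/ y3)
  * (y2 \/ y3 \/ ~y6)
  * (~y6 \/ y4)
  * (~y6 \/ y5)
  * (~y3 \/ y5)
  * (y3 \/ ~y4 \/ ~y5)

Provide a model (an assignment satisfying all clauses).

y1=True, y2=False, y3=True, y4=False, y5=True, y6=False, y7=True

Check each clause:
  1. (~y2 \/ ~y7) — ~y2 is true.
  2. (~y3 \/ y6 \/ y7) — y7 is true.
  3. (y6 \/ y7 \/ ~y1) — y7 is true.
  4. (y3 \/ y7) — y3 is true.
  5. (~y5 \/ y1) — y1 is true.
  6. (y5 \/ ~y3 \/ ~y2) — y5 is true.
  7. (~y7 \/ y1 \/ y4) — y1 is true.
  8. (~y4 \/ ~y2 \/ ~y7) — ~y4 is true.
  9. (y7 \/ y3 \/ y5) — y3 is true.
  10. (y1 \/ y3 \/ ~y4) — y1 is true.
  11. (y3 \/ ~y6 \/ y2) — ~y6 is true.
  12. (~y6 \/ y4) — ~y6 is true.
  13. (~y6 \/ y5) — ~y6 is true.
  14. (~y3 \/ y5) — y5 is true.
  15. (y3 \/ ~y4 \/ ~y5) — y3 is true.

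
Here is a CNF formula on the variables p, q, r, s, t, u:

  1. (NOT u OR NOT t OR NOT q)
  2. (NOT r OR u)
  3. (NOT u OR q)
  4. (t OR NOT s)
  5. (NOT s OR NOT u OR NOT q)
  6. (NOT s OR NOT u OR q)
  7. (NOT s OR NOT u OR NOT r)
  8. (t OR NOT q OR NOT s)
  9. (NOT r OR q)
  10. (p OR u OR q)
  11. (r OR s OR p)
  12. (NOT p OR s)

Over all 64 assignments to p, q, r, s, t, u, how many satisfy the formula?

The models are:
  p=0 q=1 r=0 s=1 t=1 u=0
  p=0 q=1 r=1 s=0 t=0 u=1
  p=1 q=0 r=0 s=1 t=1 u=0
  p=1 q=1 r=0 s=1 t=1 u=0
Count: 4.

4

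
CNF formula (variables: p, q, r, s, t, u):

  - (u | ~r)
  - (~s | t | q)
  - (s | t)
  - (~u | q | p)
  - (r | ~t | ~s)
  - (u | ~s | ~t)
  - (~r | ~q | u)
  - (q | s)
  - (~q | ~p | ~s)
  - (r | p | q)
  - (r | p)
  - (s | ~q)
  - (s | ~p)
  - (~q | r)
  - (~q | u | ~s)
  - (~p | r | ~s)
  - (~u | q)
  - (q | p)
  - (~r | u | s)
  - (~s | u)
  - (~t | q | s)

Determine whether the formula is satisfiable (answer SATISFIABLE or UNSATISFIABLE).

SATISFIABLE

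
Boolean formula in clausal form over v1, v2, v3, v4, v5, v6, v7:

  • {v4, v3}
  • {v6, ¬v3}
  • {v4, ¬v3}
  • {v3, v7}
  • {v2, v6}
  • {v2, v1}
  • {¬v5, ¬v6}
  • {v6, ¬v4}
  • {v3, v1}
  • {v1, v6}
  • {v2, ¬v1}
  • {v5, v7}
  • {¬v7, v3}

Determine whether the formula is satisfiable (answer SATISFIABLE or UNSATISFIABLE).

SATISFIABLE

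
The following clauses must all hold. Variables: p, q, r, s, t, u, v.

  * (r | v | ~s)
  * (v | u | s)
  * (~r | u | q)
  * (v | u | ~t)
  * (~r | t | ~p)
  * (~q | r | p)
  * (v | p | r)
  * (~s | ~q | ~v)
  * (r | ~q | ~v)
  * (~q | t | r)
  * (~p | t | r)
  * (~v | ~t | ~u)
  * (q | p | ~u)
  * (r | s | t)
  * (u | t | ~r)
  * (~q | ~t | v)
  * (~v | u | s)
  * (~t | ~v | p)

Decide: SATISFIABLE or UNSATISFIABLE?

Branch on p: take p = True.
Branch on q: take q = False.
Try r = True.
  then u is forced to True.
  then t is forced to True.
  then v is forced to False.
s is now unconstrained; take s = True.
So p=1, q=0, r=1, s=1, t=1, u=1, v=0 is a satisfying assignment.

SATISFIABLE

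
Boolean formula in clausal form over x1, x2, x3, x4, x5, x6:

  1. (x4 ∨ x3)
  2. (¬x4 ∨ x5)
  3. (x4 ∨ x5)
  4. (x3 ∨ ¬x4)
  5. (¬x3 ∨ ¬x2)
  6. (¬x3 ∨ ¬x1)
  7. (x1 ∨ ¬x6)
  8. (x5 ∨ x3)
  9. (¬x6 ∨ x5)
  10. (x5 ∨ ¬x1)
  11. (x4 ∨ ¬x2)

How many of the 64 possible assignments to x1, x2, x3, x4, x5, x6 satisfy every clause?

Satisfying assignments:
  x1=0 x2=0 x3=1 x4=0 x5=1 x6=0
  x1=0 x2=0 x3=1 x4=1 x5=1 x6=0
Count: 2.

2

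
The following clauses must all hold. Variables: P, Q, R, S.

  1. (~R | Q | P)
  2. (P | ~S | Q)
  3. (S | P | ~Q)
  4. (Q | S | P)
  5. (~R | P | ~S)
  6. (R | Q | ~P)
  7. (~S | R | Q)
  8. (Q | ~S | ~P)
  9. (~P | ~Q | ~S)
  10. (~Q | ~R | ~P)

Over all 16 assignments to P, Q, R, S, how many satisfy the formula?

3

Satisfying assignments:
  P=F Q=T R=F S=T
  P=T Q=F R=T S=F
  P=T Q=T R=F S=F
That's 3 in total.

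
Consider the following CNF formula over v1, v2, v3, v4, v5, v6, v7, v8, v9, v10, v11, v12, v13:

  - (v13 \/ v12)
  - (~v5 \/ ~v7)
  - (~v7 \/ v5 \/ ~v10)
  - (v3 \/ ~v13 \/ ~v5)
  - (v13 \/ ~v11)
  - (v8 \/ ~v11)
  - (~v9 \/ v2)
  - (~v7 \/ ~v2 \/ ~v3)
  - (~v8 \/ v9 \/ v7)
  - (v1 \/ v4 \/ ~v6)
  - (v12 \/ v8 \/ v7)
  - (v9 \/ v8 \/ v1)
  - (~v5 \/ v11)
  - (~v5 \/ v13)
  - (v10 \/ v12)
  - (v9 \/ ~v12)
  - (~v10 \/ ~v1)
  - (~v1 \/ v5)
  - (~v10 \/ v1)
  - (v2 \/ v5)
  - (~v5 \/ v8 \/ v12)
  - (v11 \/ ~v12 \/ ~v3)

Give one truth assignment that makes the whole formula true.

v6 occurs only negated in the remaining clauses — set v6 = False.
Branch on v1: take v1 = False.
  then v10 is forced to False.
  then v12 is forced to True.
  then v9 is forced to True.
  then v2 is forced to True.
Set v3 = False and propagate.
Branch on v5: take v5 = False.
For the remaining variables, v4 = False, v7 = False, v8 = False, v11 = False, v13 = False works.
Every clause has at least one true literal under this assignment.

v1 = False, v2 = True, v3 = False, v4 = False, v5 = False, v6 = False, v7 = False, v8 = False, v9 = True, v10 = False, v11 = False, v12 = True, v13 = False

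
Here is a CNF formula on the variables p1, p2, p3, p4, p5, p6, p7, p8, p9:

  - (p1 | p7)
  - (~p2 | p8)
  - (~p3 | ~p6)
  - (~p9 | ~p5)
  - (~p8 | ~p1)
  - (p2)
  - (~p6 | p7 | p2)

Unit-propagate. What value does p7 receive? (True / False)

Unit clause (p2) sets p2 = True.
(~p2 | p8) with p2 = True leaves only p8, so p8 = True.
In (~p8 | ~p1), ~p8 is now false; ~p1 must hold, so p1 = False.
(p7 | p1) with p1 = False leaves only p7, so p7 = True.

True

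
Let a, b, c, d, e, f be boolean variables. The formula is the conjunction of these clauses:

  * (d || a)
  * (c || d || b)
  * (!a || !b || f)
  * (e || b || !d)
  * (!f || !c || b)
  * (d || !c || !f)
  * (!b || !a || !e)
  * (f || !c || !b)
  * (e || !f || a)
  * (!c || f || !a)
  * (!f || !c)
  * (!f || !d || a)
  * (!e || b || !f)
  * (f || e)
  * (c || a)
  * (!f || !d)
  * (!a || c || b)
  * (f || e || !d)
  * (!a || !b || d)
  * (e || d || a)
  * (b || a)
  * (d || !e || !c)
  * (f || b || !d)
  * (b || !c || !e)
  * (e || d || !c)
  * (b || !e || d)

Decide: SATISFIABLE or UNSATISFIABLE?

b = True:
  f = True:
    propagation gives c=False, a=True, e=False, d=False; an empty clause results — contradiction.
  f = False:
    propagation gives a=False, d=True, c=False; an empty clause results — contradiction.
b = False:
  propagation gives a=True, c=True, f=False; an empty clause results — contradiction.
Every branch closes, so no satisfying assignment exists.

UNSATISFIABLE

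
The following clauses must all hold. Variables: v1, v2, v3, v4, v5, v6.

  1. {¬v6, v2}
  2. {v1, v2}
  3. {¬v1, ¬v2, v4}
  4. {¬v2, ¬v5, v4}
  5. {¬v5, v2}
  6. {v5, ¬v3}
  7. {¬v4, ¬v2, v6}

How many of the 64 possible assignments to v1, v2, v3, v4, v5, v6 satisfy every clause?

10

Split on v2, then v4.
  v2=1, v4=1: v1 free; 3 ways for (v3,v5,v6) × 2^1 = 6.
  v2=1, v4=0: remaining (v1,v3,v5,v6) ∈ {(0,0,0,0); (0,0,0,1)} — 2.
  v2=0, v4=1: remaining (v1,v3,v5,v6) ∈ {(1,0,0,0)} — 1.
  v2=0, v4=0: remaining (v1,v3,v5,v6) ∈ {(1,0,0,0)} — 1.
Total: 6 + 2 + 1 + 1 = 10.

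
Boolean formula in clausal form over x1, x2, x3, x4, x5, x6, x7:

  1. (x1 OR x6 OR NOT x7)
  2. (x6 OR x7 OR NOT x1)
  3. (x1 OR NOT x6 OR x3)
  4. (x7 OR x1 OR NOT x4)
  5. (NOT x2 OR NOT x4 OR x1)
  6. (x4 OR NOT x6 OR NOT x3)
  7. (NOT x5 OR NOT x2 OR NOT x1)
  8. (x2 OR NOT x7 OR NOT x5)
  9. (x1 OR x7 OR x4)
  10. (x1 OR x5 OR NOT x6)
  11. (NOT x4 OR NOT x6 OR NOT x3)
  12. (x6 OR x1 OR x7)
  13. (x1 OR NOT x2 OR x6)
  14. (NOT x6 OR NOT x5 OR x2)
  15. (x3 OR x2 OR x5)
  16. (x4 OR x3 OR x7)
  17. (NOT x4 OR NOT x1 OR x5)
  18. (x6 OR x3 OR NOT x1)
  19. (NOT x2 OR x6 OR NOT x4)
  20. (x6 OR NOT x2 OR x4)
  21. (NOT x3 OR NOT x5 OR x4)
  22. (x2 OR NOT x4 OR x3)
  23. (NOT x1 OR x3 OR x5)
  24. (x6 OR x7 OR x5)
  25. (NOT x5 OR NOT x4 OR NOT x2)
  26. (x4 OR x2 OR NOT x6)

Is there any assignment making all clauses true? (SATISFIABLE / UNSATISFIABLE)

Set x1 = True and propagate.
For the remaining variables, x2 = False, x3 = True, x4 = False, x5 = False, x6 = False, x7 = True works.
Every clause has at least one true literal under this assignment.
So x1 = True, x2 = False, x3 = True, x4 = False, x5 = False, x6 = False, x7 = True is a satisfying assignment.

SATISFIABLE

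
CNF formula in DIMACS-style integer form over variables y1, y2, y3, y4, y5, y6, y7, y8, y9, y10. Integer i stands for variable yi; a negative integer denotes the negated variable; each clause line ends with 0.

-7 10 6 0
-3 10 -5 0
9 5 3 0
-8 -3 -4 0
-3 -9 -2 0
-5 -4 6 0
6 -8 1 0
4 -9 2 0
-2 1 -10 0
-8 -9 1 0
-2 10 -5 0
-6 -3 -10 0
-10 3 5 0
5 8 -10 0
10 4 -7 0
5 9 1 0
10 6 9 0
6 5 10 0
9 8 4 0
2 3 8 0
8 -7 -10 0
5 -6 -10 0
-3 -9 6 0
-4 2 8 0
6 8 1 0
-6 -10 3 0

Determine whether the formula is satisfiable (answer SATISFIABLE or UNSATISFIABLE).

Pure literal: y7 appears only negated; assign y7 = False.
Set y1 = False and propagate.
Try y2 = True.
  then y10 is forced to False.
  then y5 is forced to False.
  then y9 is forced to True.
  then y3 is forced to False.
  then y8 is forced to False.
  then y6 is forced to True.
y4 is now unconstrained; take y4 = True.
So y1=0, y2=1, y3=0, y4=1, y5=0, y6=1, y7=0, y8=0, y9=1, y10=0 is a satisfying assignment.

SATISFIABLE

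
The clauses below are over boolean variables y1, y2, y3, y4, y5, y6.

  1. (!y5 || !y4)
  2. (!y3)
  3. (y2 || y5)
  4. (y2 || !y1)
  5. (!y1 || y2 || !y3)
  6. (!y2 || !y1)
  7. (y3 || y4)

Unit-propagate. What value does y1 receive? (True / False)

False

Unit clause (!y3) sets y3 = False.
(y3 || y4) with y3 = False leaves only y4, so y4 = True.
In (!y4 || !y5), !y4 is now false; !y5 must hold, so y5 = False.
(y2 || y5) with y5 = False leaves only y2, so y2 = True.
From (!y1 || !y2) and y2 = True: y1 = False.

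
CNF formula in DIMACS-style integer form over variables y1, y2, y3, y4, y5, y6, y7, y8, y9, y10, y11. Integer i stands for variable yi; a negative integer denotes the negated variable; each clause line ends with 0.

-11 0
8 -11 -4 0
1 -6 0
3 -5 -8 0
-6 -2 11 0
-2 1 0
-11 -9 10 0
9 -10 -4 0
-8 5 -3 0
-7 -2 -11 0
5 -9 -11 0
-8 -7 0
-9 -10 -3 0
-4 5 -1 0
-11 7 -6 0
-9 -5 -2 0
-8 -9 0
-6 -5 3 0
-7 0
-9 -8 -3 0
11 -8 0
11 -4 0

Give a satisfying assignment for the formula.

(~y11) is a unit clause, so y11 = False.
The clause (~y7) is unit: y7 must be False.
(~y8) is a unit clause, so y8 = False.
Unit propagation: (~y4) forces y4 = False.
y1 occurs only positively in the remaining clauses — set y1 = True.
y2 occurs only negated in the remaining clauses — set y2 = False.
Try y3 = False.
For the remaining variables, y5 = False, y6 = False, y9 = True, y10 = True works.

y1 = 1, y2 = 0, y3 = 0, y4 = 0, y5 = 0, y6 = 0, y7 = 0, y8 = 0, y9 = 1, y10 = 1, y11 = 0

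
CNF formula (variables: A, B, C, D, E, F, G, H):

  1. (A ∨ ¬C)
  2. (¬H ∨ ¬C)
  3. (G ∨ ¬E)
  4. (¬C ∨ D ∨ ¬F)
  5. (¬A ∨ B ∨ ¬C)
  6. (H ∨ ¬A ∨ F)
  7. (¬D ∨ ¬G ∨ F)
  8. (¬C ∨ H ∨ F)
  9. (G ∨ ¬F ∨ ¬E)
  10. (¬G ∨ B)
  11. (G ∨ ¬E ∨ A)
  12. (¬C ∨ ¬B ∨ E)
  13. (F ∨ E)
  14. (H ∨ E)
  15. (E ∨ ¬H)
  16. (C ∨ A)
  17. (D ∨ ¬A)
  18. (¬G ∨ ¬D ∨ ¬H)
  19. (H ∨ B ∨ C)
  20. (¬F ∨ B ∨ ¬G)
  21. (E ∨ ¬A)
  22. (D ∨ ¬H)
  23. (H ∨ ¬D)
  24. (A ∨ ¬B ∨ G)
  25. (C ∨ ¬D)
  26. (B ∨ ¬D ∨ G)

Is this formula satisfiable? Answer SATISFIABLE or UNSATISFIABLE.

UNSATISFIABLE

C = True:
  propagation gives A=True, H=False, B=True, F=True; an empty clause results — contradiction.
C = False:
  propagation gives A=True, D=True; an empty clause results — contradiction.
Every branch closes, so no satisfying assignment exists.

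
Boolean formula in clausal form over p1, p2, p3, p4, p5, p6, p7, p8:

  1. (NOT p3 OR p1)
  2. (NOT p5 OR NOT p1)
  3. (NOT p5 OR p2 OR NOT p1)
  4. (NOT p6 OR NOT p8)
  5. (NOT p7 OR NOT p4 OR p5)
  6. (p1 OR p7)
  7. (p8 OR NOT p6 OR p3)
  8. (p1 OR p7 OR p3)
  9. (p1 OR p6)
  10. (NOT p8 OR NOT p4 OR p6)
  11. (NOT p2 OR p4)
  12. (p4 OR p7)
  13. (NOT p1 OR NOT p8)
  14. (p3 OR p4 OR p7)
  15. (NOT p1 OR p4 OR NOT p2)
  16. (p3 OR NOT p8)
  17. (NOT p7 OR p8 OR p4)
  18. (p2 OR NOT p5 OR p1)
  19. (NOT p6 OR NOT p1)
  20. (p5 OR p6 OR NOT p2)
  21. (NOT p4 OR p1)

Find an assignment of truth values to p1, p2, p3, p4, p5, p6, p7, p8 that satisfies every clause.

p1=T, p2=F, p3=F, p4=T, p5=F, p6=F, p7=F, p8=F

Check each clause:
  1. (NOT p3 OR p1) — p1 is true.
  2. (NOT p5 OR NOT p1) — NOT p5 is true.
  3. (p2 OR NOT p5 OR NOT p1) — NOT p5 is true.
  4. (NOT p6 OR NOT p8) — NOT p8 is true.
  5. (NOT p4 OR NOT p7 OR p5) — NOT p7 is true.
  6. (p1 OR p7) — p1 is true.
  7. (p8 OR NOT p6 OR p3) — NOT p6 is true.
  8. (p1 OR p7 OR p3) — p1 is true.
  9. (p1 OR p6) — p1 is true.
  10. (NOT p4 OR NOT p8 OR p6) — NOT p8 is true.
  11. (p4 OR NOT p2) — p4 is true.
  12. (p4 OR p7) — p4 is true.
  13. (NOT p1 OR NOT p8) — NOT p8 is true.
  14. (p7 OR p3 OR p4) — p4 is true.
  15. (NOT p2 OR NOT p1 OR p4) — p4 is true.
  16. (NOT p8 OR p3) — NOT p8 is true.
  17. (p8 OR NOT p7 OR p4) — NOT p7 is true.
  18. (p2 OR p1 OR NOT p5) — p1 is true.
  19. (NOT p1 OR NOT p6) — NOT p6 is true.
  20. (p6 OR NOT p2 OR p5) — NOT p2 is true.
  21. (p1 OR NOT p4) — p1 is true.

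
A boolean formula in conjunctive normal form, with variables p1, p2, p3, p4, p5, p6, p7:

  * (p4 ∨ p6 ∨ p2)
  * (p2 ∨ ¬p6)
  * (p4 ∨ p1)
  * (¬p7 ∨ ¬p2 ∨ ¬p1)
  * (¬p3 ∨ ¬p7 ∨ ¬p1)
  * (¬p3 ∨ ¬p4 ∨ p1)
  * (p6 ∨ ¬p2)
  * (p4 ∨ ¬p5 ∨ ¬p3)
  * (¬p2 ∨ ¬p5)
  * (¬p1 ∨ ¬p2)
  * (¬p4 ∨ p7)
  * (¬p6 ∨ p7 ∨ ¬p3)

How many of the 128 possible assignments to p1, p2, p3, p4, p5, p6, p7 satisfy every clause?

The models are:
  p1=0 p2=0 p3=0 p4=1 p5=0 p6=0 p7=1
  p1=0 p2=0 p3=0 p4=1 p5=1 p6=0 p7=1
  p1=0 p2=1 p3=0 p4=1 p5=0 p6=1 p7=1
  p1=1 p2=0 p3=0 p4=1 p5=0 p6=0 p7=1
  p1=1 p2=0 p3=0 p4=1 p5=1 p6=0 p7=1
That's 5 in total.

5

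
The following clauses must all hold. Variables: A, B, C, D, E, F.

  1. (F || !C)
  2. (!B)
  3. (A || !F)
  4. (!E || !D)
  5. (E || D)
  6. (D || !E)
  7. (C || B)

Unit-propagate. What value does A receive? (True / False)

(!B) is a unit clause: B = False.
From (B || C) and B = False: C = True.
In (F || !C), !C is now false; F must hold, so F = True.
In (A || !F), !F is now false; A must hold, so A = True.

True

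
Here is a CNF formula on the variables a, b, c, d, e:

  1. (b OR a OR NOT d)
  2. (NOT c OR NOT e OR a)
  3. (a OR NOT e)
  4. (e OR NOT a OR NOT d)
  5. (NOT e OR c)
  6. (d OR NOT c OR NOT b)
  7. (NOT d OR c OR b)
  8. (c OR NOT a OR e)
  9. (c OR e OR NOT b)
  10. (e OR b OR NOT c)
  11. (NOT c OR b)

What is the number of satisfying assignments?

3

Satisfying assignments:
  a=F b=F c=F d=F e=F
  a=F b=T c=T d=T e=F
  a=T b=T c=T d=T e=T
That's 3 in total.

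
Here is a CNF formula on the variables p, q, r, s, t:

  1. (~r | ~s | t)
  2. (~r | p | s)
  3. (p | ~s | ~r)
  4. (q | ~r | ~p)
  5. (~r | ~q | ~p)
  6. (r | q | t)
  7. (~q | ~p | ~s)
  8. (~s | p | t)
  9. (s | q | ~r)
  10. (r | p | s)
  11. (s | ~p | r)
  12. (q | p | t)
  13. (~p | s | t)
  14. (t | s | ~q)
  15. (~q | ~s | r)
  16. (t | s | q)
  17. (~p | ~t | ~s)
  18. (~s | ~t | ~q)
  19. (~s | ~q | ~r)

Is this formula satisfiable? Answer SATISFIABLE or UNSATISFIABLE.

SATISFIABLE

Branch on p: take p = False.
The remaining clauses are satisfied by q = False, r = False, s = True, t = True.
Every clause has at least one true literal under this assignment.
So p = False  q = False  r = False  s = True  t = True is a satisfying assignment.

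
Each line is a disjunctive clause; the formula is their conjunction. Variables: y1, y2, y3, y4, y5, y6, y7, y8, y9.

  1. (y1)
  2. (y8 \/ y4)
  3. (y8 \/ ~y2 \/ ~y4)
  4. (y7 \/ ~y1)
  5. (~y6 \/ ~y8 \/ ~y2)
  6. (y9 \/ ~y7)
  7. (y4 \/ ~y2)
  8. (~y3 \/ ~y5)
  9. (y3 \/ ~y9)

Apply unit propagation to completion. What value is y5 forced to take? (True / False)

Unit clause (y1) sets y1 = True.
(~y1 \/ y7) with y1 = True leaves only y7, so y7 = True.
In (y9 \/ ~y7), ~y7 is now false; y9 must hold, so y9 = True.
(y3 \/ ~y9) with y9 = True leaves only y3, so y3 = True.
In (~y3 \/ ~y5), ~y3 is now false; ~y5 must hold, so y5 = False.

False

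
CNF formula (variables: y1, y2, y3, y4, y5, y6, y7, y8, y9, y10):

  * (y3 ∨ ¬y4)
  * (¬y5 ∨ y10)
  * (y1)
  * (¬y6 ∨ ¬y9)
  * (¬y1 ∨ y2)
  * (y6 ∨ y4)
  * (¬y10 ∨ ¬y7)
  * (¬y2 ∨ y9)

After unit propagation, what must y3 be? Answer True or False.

(y1) is a unit clause: y1 = True.
In (y2 ∨ ¬y1), ¬y1 is now false; y2 must hold, so y2 = True.
In (y9 ∨ ¬y2), ¬y2 is now false; y9 must hold, so y9 = True.
In (¬y6 ∨ ¬y9), ¬y9 is now false; ¬y6 must hold, so y6 = False.
(y6 ∨ y4) with y6 = False leaves only y4, so y4 = True.
From (¬y4 ∨ y3) and y4 = True: y3 = True.

True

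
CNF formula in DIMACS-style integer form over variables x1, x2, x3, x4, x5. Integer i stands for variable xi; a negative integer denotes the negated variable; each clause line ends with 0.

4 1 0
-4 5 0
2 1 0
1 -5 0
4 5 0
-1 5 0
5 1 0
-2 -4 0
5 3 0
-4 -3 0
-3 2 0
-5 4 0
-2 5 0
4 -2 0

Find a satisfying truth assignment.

Try x1 = True.
  then x5 is forced to True.
  then x4 is forced to True.
  then x2 is forced to False.
  then x3 is forced to False.

x1=T, x2=F, x3=F, x4=T, x5=T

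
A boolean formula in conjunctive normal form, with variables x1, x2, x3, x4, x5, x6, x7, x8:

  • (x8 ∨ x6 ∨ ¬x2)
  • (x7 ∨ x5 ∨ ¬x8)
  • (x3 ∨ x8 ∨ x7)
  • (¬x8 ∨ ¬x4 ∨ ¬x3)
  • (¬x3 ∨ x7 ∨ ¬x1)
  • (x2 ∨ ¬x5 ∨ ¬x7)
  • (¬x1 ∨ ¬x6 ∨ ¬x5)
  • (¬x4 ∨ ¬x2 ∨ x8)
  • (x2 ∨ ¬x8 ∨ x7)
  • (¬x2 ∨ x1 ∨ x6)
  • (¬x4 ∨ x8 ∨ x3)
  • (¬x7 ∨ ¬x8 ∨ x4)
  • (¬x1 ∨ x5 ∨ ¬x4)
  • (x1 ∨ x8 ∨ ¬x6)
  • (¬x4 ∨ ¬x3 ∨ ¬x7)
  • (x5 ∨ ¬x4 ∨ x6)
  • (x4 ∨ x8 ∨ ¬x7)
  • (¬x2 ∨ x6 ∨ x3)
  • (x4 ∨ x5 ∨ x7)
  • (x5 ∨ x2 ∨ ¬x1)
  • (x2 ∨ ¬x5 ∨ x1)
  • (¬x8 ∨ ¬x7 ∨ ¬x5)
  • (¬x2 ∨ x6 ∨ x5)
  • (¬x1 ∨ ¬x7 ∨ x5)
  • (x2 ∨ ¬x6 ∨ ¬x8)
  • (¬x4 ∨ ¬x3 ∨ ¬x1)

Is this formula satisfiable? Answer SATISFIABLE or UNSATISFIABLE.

Branch on x1: take x1 = False.
Try x2 = True.
  then x6 is forced to True.
  then x8 is forced to True.
The remaining clauses are satisfied by x3 = False, x4 = True, x5 = False, x7 = True.
So x1=False, x2=True, x3=False, x4=True, x5=False, x6=True, x7=True, x8=True is a satisfying assignment.

SATISFIABLE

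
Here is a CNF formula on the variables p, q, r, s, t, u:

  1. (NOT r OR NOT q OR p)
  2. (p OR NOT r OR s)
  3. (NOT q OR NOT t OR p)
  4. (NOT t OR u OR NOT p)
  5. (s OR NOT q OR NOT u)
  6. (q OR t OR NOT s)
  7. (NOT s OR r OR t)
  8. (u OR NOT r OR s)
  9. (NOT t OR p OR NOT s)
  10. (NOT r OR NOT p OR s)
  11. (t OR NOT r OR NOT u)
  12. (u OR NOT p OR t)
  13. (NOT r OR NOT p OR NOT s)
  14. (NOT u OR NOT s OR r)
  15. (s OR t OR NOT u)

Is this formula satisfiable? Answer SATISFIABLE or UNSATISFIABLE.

Try p = False.
Set q = False and propagate.
Branch on r: take r = False.
For the remaining variables, s = False, t = True, u = True works.
So p = F, q = F, r = F, s = F, t = T, u = T is a satisfying assignment.

SATISFIABLE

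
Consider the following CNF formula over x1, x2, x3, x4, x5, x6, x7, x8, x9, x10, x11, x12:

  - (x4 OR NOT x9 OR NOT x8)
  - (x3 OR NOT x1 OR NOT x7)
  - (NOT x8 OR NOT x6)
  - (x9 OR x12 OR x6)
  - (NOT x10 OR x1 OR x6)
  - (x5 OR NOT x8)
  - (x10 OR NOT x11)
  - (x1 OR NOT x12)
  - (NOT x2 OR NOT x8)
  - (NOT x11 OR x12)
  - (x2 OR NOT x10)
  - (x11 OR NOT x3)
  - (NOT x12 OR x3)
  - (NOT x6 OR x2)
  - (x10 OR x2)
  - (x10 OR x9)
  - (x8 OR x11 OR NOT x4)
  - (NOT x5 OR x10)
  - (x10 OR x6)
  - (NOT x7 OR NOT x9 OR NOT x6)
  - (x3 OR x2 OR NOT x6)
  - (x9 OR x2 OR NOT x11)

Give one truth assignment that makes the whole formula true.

x7 occurs only negated in the remaining clauses — set x7 = False.
Try x1 = True.
For the remaining variables, x2 = True, x3 = True, x4 = False, x5 = False, x6 = False, x8 = False, x9 = False, x10 = True, x11 = True, x12 = True works.

x1=True  x2=True  x3=True  x4=False  x5=False  x6=False  x7=False  x8=False  x9=False  x10=True  x11=True  x12=True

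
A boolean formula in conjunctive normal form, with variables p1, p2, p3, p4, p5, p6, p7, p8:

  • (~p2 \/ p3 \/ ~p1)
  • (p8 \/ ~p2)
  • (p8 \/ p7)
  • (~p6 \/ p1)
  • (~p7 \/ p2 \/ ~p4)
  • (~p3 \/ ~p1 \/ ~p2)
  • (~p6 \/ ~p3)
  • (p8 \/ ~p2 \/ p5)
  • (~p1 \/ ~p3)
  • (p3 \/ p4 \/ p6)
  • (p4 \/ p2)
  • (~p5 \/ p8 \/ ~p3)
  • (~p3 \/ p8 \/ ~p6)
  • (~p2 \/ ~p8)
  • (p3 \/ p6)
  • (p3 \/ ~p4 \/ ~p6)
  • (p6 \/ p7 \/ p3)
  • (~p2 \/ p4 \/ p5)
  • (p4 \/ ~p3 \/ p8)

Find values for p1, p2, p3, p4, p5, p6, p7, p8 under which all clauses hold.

p1=0  p2=0  p3=1  p4=1  p5=0  p6=0  p7=0  p8=1

Check each clause:
  1. (p3 \/ ~p1 \/ ~p2) — p3 is true.
  2. (p8 \/ ~p2) — p8 is true.
  3. (p7 \/ p8) — p8 is true.
  4. (p1 \/ ~p6) — ~p6 is true.
  5. (~p7 \/ ~p4 \/ p2) — ~p7 is true.
  6. (~p2 \/ ~p1 \/ ~p3) — ~p1 is true.
  7. (~p3 \/ ~p6) — ~p6 is true.
  8. (p8 \/ p5 \/ ~p2) — p8 is true.
  9. (~p1 \/ ~p3) — ~p1 is true.
  10. (p6 \/ p3 \/ p4) — p3 is true.
  11. (p2 \/ p4) — p4 is true.
  12. (p8 \/ ~p5 \/ ~p3) — p8 is true.
  13. (~p6 \/ ~p3 \/ p8) — p8 is true.
  14. (~p8 \/ ~p2) — ~p2 is true.
  15. (p3 \/ p6) — p3 is true.
  16. (p3 \/ ~p6 \/ ~p4) — ~p6 is true.
  17. (p7 \/ p3 \/ p6) — p3 is true.
  18. (~p2 \/ p4 \/ p5) — p4 is true.
  19. (p4 \/ ~p3 \/ p8) — p8 is true.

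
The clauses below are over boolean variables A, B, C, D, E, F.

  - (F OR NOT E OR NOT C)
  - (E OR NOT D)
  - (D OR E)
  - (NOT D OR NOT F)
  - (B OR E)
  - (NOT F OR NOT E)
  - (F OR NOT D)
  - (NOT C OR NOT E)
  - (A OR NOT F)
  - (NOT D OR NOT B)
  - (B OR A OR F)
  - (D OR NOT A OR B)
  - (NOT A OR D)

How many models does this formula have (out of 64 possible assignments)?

1

Satisfying assignments:
  A=0 B=1 C=0 D=0 E=1 F=0
That's 1 in total.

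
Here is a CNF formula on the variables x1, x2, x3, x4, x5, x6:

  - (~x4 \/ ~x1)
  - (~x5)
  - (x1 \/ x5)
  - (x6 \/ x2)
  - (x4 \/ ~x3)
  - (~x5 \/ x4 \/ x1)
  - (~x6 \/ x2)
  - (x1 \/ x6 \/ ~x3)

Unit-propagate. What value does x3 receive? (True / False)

(~x5) stands alone — x5 = False.
From (x1 \/ x5) and x5 = False: x1 = True.
(~x1 \/ ~x4) with x1 = True leaves only ~x4, so x4 = False.
(x4 \/ ~x3): since x4 = False, the clause reduces to (~x3). x3 = False.

False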